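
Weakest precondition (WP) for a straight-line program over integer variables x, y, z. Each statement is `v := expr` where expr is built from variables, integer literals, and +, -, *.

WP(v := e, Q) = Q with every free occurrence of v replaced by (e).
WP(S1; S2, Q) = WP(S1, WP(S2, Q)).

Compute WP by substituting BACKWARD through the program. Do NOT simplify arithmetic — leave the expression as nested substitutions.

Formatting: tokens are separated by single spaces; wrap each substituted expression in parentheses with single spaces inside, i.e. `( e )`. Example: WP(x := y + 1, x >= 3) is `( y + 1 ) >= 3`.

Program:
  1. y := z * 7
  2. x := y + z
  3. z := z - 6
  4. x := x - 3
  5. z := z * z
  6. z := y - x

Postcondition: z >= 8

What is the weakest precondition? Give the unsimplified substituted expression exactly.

Answer: ( ( z * 7 ) - ( ( ( z * 7 ) + z ) - 3 ) ) >= 8

Derivation:
post: z >= 8
stmt 6: z := y - x  -- replace 1 occurrence(s) of z with (y - x)
  => ( y - x ) >= 8
stmt 5: z := z * z  -- replace 0 occurrence(s) of z with (z * z)
  => ( y - x ) >= 8
stmt 4: x := x - 3  -- replace 1 occurrence(s) of x with (x - 3)
  => ( y - ( x - 3 ) ) >= 8
stmt 3: z := z - 6  -- replace 0 occurrence(s) of z with (z - 6)
  => ( y - ( x - 3 ) ) >= 8
stmt 2: x := y + z  -- replace 1 occurrence(s) of x with (y + z)
  => ( y - ( ( y + z ) - 3 ) ) >= 8
stmt 1: y := z * 7  -- replace 2 occurrence(s) of y with (z * 7)
  => ( ( z * 7 ) - ( ( ( z * 7 ) + z ) - 3 ) ) >= 8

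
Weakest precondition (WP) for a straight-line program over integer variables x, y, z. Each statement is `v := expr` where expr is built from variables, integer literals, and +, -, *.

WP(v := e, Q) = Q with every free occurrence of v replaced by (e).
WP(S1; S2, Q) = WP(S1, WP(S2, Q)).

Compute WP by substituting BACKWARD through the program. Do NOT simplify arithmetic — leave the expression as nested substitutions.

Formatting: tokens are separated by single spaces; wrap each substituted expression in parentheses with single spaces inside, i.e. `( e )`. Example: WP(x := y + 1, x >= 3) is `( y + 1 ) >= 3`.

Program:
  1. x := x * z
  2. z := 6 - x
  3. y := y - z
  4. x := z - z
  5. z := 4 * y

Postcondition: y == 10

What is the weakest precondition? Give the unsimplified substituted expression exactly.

post: y == 10
stmt 5: z := 4 * y  -- replace 0 occurrence(s) of z with (4 * y)
  => y == 10
stmt 4: x := z - z  -- replace 0 occurrence(s) of x with (z - z)
  => y == 10
stmt 3: y := y - z  -- replace 1 occurrence(s) of y with (y - z)
  => ( y - z ) == 10
stmt 2: z := 6 - x  -- replace 1 occurrence(s) of z with (6 - x)
  => ( y - ( 6 - x ) ) == 10
stmt 1: x := x * z  -- replace 1 occurrence(s) of x with (x * z)
  => ( y - ( 6 - ( x * z ) ) ) == 10

Answer: ( y - ( 6 - ( x * z ) ) ) == 10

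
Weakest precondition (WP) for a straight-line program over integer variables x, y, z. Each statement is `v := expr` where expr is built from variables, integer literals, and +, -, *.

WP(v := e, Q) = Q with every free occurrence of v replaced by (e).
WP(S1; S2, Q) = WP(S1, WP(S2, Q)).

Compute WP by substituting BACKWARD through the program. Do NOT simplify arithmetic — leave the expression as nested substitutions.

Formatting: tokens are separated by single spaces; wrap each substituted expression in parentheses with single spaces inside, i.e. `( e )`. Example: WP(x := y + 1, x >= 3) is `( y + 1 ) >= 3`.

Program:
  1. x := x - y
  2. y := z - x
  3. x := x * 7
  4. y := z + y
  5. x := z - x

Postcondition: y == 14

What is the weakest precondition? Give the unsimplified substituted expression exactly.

post: y == 14
stmt 5: x := z - x  -- replace 0 occurrence(s) of x with (z - x)
  => y == 14
stmt 4: y := z + y  -- replace 1 occurrence(s) of y with (z + y)
  => ( z + y ) == 14
stmt 3: x := x * 7  -- replace 0 occurrence(s) of x with (x * 7)
  => ( z + y ) == 14
stmt 2: y := z - x  -- replace 1 occurrence(s) of y with (z - x)
  => ( z + ( z - x ) ) == 14
stmt 1: x := x - y  -- replace 1 occurrence(s) of x with (x - y)
  => ( z + ( z - ( x - y ) ) ) == 14

Answer: ( z + ( z - ( x - y ) ) ) == 14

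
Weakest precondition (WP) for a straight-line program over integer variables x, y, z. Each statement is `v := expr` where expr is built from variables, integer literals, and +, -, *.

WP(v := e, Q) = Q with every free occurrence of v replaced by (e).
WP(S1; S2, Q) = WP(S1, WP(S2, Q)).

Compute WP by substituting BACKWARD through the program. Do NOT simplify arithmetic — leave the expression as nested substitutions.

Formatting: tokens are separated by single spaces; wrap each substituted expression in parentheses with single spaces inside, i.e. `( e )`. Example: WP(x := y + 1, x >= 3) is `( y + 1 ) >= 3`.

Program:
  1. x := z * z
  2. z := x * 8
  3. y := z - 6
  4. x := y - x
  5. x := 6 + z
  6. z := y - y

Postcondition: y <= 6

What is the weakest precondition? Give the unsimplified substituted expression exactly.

Answer: ( ( ( z * z ) * 8 ) - 6 ) <= 6

Derivation:
post: y <= 6
stmt 6: z := y - y  -- replace 0 occurrence(s) of z with (y - y)
  => y <= 6
stmt 5: x := 6 + z  -- replace 0 occurrence(s) of x with (6 + z)
  => y <= 6
stmt 4: x := y - x  -- replace 0 occurrence(s) of x with (y - x)
  => y <= 6
stmt 3: y := z - 6  -- replace 1 occurrence(s) of y with (z - 6)
  => ( z - 6 ) <= 6
stmt 2: z := x * 8  -- replace 1 occurrence(s) of z with (x * 8)
  => ( ( x * 8 ) - 6 ) <= 6
stmt 1: x := z * z  -- replace 1 occurrence(s) of x with (z * z)
  => ( ( ( z * z ) * 8 ) - 6 ) <= 6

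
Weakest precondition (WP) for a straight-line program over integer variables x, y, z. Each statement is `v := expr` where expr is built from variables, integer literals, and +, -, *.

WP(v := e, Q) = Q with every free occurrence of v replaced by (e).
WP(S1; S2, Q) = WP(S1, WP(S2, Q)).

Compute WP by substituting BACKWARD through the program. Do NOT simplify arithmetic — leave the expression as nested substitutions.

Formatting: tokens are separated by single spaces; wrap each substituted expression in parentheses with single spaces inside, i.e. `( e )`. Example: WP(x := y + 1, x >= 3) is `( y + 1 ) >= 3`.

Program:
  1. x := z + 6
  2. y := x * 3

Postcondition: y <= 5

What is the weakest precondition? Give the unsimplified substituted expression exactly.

Answer: ( ( z + 6 ) * 3 ) <= 5

Derivation:
post: y <= 5
stmt 2: y := x * 3  -- replace 1 occurrence(s) of y with (x * 3)
  => ( x * 3 ) <= 5
stmt 1: x := z + 6  -- replace 1 occurrence(s) of x with (z + 6)
  => ( ( z + 6 ) * 3 ) <= 5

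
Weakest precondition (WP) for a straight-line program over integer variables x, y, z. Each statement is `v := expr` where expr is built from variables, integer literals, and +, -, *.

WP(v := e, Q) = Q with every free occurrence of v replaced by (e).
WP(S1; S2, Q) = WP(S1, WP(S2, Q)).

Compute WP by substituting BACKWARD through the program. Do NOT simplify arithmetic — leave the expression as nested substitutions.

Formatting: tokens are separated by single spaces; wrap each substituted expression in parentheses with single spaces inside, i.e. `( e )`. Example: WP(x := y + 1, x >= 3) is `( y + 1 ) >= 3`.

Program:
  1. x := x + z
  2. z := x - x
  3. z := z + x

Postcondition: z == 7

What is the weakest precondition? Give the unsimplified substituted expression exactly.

Answer: ( ( ( x + z ) - ( x + z ) ) + ( x + z ) ) == 7

Derivation:
post: z == 7
stmt 3: z := z + x  -- replace 1 occurrence(s) of z with (z + x)
  => ( z + x ) == 7
stmt 2: z := x - x  -- replace 1 occurrence(s) of z with (x - x)
  => ( ( x - x ) + x ) == 7
stmt 1: x := x + z  -- replace 3 occurrence(s) of x with (x + z)
  => ( ( ( x + z ) - ( x + z ) ) + ( x + z ) ) == 7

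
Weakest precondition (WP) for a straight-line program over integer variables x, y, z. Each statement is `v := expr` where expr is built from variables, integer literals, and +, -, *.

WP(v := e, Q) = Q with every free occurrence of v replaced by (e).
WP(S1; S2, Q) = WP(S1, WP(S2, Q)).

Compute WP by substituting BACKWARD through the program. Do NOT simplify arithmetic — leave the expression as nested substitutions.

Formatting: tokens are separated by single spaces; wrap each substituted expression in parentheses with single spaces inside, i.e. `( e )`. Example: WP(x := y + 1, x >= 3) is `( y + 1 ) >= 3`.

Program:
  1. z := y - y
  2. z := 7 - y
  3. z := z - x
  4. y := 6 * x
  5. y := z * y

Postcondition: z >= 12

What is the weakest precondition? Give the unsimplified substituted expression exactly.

Answer: ( ( 7 - y ) - x ) >= 12

Derivation:
post: z >= 12
stmt 5: y := z * y  -- replace 0 occurrence(s) of y with (z * y)
  => z >= 12
stmt 4: y := 6 * x  -- replace 0 occurrence(s) of y with (6 * x)
  => z >= 12
stmt 3: z := z - x  -- replace 1 occurrence(s) of z with (z - x)
  => ( z - x ) >= 12
stmt 2: z := 7 - y  -- replace 1 occurrence(s) of z with (7 - y)
  => ( ( 7 - y ) - x ) >= 12
stmt 1: z := y - y  -- replace 0 occurrence(s) of z with (y - y)
  => ( ( 7 - y ) - x ) >= 12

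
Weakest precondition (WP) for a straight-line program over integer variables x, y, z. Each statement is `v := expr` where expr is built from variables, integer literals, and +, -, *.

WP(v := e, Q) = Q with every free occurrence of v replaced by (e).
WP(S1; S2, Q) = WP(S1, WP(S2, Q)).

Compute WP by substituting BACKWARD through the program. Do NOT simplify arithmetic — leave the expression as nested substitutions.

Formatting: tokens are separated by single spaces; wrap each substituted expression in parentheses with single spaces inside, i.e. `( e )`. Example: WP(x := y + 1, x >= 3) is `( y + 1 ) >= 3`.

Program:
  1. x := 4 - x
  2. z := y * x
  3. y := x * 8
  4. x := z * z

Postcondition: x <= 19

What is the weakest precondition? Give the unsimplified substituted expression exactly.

post: x <= 19
stmt 4: x := z * z  -- replace 1 occurrence(s) of x with (z * z)
  => ( z * z ) <= 19
stmt 3: y := x * 8  -- replace 0 occurrence(s) of y with (x * 8)
  => ( z * z ) <= 19
stmt 2: z := y * x  -- replace 2 occurrence(s) of z with (y * x)
  => ( ( y * x ) * ( y * x ) ) <= 19
stmt 1: x := 4 - x  -- replace 2 occurrence(s) of x with (4 - x)
  => ( ( y * ( 4 - x ) ) * ( y * ( 4 - x ) ) ) <= 19

Answer: ( ( y * ( 4 - x ) ) * ( y * ( 4 - x ) ) ) <= 19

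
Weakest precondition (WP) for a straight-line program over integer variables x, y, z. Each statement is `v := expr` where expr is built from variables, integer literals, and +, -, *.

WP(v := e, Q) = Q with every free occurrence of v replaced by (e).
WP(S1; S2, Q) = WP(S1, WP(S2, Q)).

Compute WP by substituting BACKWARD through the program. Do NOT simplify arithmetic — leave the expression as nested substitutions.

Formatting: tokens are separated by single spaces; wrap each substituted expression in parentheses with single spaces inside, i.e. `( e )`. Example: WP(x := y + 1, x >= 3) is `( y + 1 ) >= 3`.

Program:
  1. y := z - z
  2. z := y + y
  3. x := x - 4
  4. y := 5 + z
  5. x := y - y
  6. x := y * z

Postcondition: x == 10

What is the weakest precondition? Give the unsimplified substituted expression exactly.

post: x == 10
stmt 6: x := y * z  -- replace 1 occurrence(s) of x with (y * z)
  => ( y * z ) == 10
stmt 5: x := y - y  -- replace 0 occurrence(s) of x with (y - y)
  => ( y * z ) == 10
stmt 4: y := 5 + z  -- replace 1 occurrence(s) of y with (5 + z)
  => ( ( 5 + z ) * z ) == 10
stmt 3: x := x - 4  -- replace 0 occurrence(s) of x with (x - 4)
  => ( ( 5 + z ) * z ) == 10
stmt 2: z := y + y  -- replace 2 occurrence(s) of z with (y + y)
  => ( ( 5 + ( y + y ) ) * ( y + y ) ) == 10
stmt 1: y := z - z  -- replace 4 occurrence(s) of y with (z - z)
  => ( ( 5 + ( ( z - z ) + ( z - z ) ) ) * ( ( z - z ) + ( z - z ) ) ) == 10

Answer: ( ( 5 + ( ( z - z ) + ( z - z ) ) ) * ( ( z - z ) + ( z - z ) ) ) == 10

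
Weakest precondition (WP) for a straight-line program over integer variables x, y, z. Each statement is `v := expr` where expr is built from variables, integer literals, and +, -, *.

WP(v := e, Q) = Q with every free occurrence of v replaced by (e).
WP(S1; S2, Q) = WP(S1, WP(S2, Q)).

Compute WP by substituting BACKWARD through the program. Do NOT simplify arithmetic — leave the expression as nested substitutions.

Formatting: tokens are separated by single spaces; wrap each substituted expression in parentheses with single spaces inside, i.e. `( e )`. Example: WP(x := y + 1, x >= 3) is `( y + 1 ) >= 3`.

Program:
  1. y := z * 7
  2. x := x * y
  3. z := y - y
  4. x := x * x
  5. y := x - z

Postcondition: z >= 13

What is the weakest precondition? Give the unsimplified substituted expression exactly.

Answer: ( ( z * 7 ) - ( z * 7 ) ) >= 13

Derivation:
post: z >= 13
stmt 5: y := x - z  -- replace 0 occurrence(s) of y with (x - z)
  => z >= 13
stmt 4: x := x * x  -- replace 0 occurrence(s) of x with (x * x)
  => z >= 13
stmt 3: z := y - y  -- replace 1 occurrence(s) of z with (y - y)
  => ( y - y ) >= 13
stmt 2: x := x * y  -- replace 0 occurrence(s) of x with (x * y)
  => ( y - y ) >= 13
stmt 1: y := z * 7  -- replace 2 occurrence(s) of y with (z * 7)
  => ( ( z * 7 ) - ( z * 7 ) ) >= 13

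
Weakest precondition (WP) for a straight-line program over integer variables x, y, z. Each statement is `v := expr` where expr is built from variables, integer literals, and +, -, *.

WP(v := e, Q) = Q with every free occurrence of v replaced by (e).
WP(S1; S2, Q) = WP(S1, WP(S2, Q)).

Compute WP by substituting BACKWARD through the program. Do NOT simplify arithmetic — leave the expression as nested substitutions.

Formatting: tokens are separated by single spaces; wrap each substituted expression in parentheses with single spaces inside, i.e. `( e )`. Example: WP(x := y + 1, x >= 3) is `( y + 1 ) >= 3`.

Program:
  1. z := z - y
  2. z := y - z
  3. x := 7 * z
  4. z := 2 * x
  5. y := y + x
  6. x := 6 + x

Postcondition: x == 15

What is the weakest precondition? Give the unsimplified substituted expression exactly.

Answer: ( 6 + ( 7 * ( y - ( z - y ) ) ) ) == 15

Derivation:
post: x == 15
stmt 6: x := 6 + x  -- replace 1 occurrence(s) of x with (6 + x)
  => ( 6 + x ) == 15
stmt 5: y := y + x  -- replace 0 occurrence(s) of y with (y + x)
  => ( 6 + x ) == 15
stmt 4: z := 2 * x  -- replace 0 occurrence(s) of z with (2 * x)
  => ( 6 + x ) == 15
stmt 3: x := 7 * z  -- replace 1 occurrence(s) of x with (7 * z)
  => ( 6 + ( 7 * z ) ) == 15
stmt 2: z := y - z  -- replace 1 occurrence(s) of z with (y - z)
  => ( 6 + ( 7 * ( y - z ) ) ) == 15
stmt 1: z := z - y  -- replace 1 occurrence(s) of z with (z - y)
  => ( 6 + ( 7 * ( y - ( z - y ) ) ) ) == 15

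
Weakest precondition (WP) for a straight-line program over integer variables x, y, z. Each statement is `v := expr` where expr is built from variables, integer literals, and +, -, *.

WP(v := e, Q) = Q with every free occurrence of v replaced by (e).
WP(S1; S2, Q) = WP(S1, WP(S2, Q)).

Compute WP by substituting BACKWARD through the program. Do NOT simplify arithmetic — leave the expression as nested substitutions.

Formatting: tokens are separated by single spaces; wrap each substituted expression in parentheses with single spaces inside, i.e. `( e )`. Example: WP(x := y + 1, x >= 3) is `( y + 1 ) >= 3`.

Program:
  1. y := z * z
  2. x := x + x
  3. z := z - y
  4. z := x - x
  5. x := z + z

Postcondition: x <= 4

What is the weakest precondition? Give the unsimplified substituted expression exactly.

Answer: ( ( ( x + x ) - ( x + x ) ) + ( ( x + x ) - ( x + x ) ) ) <= 4

Derivation:
post: x <= 4
stmt 5: x := z + z  -- replace 1 occurrence(s) of x with (z + z)
  => ( z + z ) <= 4
stmt 4: z := x - x  -- replace 2 occurrence(s) of z with (x - x)
  => ( ( x - x ) + ( x - x ) ) <= 4
stmt 3: z := z - y  -- replace 0 occurrence(s) of z with (z - y)
  => ( ( x - x ) + ( x - x ) ) <= 4
stmt 2: x := x + x  -- replace 4 occurrence(s) of x with (x + x)
  => ( ( ( x + x ) - ( x + x ) ) + ( ( x + x ) - ( x + x ) ) ) <= 4
stmt 1: y := z * z  -- replace 0 occurrence(s) of y with (z * z)
  => ( ( ( x + x ) - ( x + x ) ) + ( ( x + x ) - ( x + x ) ) ) <= 4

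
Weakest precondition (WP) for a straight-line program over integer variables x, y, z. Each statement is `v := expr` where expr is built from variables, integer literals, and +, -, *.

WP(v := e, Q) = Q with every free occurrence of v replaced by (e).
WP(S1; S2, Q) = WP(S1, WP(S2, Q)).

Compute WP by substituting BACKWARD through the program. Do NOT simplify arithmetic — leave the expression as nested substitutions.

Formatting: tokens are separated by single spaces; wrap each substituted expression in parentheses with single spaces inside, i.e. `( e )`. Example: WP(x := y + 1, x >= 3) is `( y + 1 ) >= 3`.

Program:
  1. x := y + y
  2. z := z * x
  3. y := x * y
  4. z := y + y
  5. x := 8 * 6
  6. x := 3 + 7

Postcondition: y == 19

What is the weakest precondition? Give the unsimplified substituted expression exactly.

Answer: ( ( y + y ) * y ) == 19

Derivation:
post: y == 19
stmt 6: x := 3 + 7  -- replace 0 occurrence(s) of x with (3 + 7)
  => y == 19
stmt 5: x := 8 * 6  -- replace 0 occurrence(s) of x with (8 * 6)
  => y == 19
stmt 4: z := y + y  -- replace 0 occurrence(s) of z with (y + y)
  => y == 19
stmt 3: y := x * y  -- replace 1 occurrence(s) of y with (x * y)
  => ( x * y ) == 19
stmt 2: z := z * x  -- replace 0 occurrence(s) of z with (z * x)
  => ( x * y ) == 19
stmt 1: x := y + y  -- replace 1 occurrence(s) of x with (y + y)
  => ( ( y + y ) * y ) == 19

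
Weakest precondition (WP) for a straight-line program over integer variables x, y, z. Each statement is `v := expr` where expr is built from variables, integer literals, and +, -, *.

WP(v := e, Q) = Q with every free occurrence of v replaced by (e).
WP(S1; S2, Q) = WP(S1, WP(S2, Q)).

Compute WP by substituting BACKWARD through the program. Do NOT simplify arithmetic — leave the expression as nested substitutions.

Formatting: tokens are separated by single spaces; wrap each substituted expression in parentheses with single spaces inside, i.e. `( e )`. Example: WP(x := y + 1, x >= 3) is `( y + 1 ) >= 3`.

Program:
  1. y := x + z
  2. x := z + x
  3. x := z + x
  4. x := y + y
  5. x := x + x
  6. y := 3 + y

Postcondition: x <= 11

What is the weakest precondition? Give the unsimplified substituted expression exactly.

post: x <= 11
stmt 6: y := 3 + y  -- replace 0 occurrence(s) of y with (3 + y)
  => x <= 11
stmt 5: x := x + x  -- replace 1 occurrence(s) of x with (x + x)
  => ( x + x ) <= 11
stmt 4: x := y + y  -- replace 2 occurrence(s) of x with (y + y)
  => ( ( y + y ) + ( y + y ) ) <= 11
stmt 3: x := z + x  -- replace 0 occurrence(s) of x with (z + x)
  => ( ( y + y ) + ( y + y ) ) <= 11
stmt 2: x := z + x  -- replace 0 occurrence(s) of x with (z + x)
  => ( ( y + y ) + ( y + y ) ) <= 11
stmt 1: y := x + z  -- replace 4 occurrence(s) of y with (x + z)
  => ( ( ( x + z ) + ( x + z ) ) + ( ( x + z ) + ( x + z ) ) ) <= 11

Answer: ( ( ( x + z ) + ( x + z ) ) + ( ( x + z ) + ( x + z ) ) ) <= 11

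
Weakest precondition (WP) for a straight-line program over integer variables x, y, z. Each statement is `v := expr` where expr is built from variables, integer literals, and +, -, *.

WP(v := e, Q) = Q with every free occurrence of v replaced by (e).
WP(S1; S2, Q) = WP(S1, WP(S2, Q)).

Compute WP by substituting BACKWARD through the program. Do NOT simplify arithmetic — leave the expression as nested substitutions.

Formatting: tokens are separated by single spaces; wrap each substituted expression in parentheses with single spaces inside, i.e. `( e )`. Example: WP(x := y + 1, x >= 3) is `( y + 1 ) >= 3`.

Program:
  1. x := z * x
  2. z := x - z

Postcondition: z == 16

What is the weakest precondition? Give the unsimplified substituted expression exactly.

Answer: ( ( z * x ) - z ) == 16

Derivation:
post: z == 16
stmt 2: z := x - z  -- replace 1 occurrence(s) of z with (x - z)
  => ( x - z ) == 16
stmt 1: x := z * x  -- replace 1 occurrence(s) of x with (z * x)
  => ( ( z * x ) - z ) == 16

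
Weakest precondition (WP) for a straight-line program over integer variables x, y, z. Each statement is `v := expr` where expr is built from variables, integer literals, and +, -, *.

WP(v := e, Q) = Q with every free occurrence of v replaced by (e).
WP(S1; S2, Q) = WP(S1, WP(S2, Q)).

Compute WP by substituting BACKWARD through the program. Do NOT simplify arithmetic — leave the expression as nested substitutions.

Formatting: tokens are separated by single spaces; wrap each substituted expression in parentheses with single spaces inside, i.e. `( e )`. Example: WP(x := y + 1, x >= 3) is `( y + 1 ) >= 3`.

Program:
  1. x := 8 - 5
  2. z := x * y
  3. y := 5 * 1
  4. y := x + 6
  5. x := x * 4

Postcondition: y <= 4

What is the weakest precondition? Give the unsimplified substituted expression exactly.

Answer: ( ( 8 - 5 ) + 6 ) <= 4

Derivation:
post: y <= 4
stmt 5: x := x * 4  -- replace 0 occurrence(s) of x with (x * 4)
  => y <= 4
stmt 4: y := x + 6  -- replace 1 occurrence(s) of y with (x + 6)
  => ( x + 6 ) <= 4
stmt 3: y := 5 * 1  -- replace 0 occurrence(s) of y with (5 * 1)
  => ( x + 6 ) <= 4
stmt 2: z := x * y  -- replace 0 occurrence(s) of z with (x * y)
  => ( x + 6 ) <= 4
stmt 1: x := 8 - 5  -- replace 1 occurrence(s) of x with (8 - 5)
  => ( ( 8 - 5 ) + 6 ) <= 4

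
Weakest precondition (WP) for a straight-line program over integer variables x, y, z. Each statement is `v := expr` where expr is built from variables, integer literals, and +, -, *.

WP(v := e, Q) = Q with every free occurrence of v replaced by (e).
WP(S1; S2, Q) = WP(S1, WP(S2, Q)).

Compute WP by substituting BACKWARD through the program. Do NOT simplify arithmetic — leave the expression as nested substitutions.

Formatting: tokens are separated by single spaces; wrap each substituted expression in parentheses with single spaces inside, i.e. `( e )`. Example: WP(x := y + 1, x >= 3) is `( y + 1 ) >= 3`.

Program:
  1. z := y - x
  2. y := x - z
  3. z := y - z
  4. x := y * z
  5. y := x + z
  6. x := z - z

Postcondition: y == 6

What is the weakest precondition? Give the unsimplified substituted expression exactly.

post: y == 6
stmt 6: x := z - z  -- replace 0 occurrence(s) of x with (z - z)
  => y == 6
stmt 5: y := x + z  -- replace 1 occurrence(s) of y with (x + z)
  => ( x + z ) == 6
stmt 4: x := y * z  -- replace 1 occurrence(s) of x with (y * z)
  => ( ( y * z ) + z ) == 6
stmt 3: z := y - z  -- replace 2 occurrence(s) of z with (y - z)
  => ( ( y * ( y - z ) ) + ( y - z ) ) == 6
stmt 2: y := x - z  -- replace 3 occurrence(s) of y with (x - z)
  => ( ( ( x - z ) * ( ( x - z ) - z ) ) + ( ( x - z ) - z ) ) == 6
stmt 1: z := y - x  -- replace 5 occurrence(s) of z with (y - x)
  => ( ( ( x - ( y - x ) ) * ( ( x - ( y - x ) ) - ( y - x ) ) ) + ( ( x - ( y - x ) ) - ( y - x ) ) ) == 6

Answer: ( ( ( x - ( y - x ) ) * ( ( x - ( y - x ) ) - ( y - x ) ) ) + ( ( x - ( y - x ) ) - ( y - x ) ) ) == 6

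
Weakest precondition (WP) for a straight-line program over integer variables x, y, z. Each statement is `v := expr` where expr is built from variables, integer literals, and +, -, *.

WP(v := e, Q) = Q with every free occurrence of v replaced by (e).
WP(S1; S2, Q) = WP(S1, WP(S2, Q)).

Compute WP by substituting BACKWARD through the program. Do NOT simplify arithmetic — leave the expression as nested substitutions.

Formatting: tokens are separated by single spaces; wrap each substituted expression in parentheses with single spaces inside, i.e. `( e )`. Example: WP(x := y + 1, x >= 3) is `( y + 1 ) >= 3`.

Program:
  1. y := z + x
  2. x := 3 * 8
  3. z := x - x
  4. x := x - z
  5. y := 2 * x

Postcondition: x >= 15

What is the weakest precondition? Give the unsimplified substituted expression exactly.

post: x >= 15
stmt 5: y := 2 * x  -- replace 0 occurrence(s) of y with (2 * x)
  => x >= 15
stmt 4: x := x - z  -- replace 1 occurrence(s) of x with (x - z)
  => ( x - z ) >= 15
stmt 3: z := x - x  -- replace 1 occurrence(s) of z with (x - x)
  => ( x - ( x - x ) ) >= 15
stmt 2: x := 3 * 8  -- replace 3 occurrence(s) of x with (3 * 8)
  => ( ( 3 * 8 ) - ( ( 3 * 8 ) - ( 3 * 8 ) ) ) >= 15
stmt 1: y := z + x  -- replace 0 occurrence(s) of y with (z + x)
  => ( ( 3 * 8 ) - ( ( 3 * 8 ) - ( 3 * 8 ) ) ) >= 15

Answer: ( ( 3 * 8 ) - ( ( 3 * 8 ) - ( 3 * 8 ) ) ) >= 15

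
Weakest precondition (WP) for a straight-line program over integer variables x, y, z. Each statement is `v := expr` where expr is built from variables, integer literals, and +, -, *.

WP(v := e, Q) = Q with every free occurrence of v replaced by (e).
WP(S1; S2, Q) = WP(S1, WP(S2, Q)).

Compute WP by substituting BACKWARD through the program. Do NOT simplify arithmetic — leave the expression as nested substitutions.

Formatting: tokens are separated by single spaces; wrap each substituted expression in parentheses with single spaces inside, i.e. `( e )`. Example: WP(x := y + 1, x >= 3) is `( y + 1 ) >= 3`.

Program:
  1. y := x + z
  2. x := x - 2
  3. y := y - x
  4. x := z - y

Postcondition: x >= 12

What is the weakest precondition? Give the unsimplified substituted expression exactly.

post: x >= 12
stmt 4: x := z - y  -- replace 1 occurrence(s) of x with (z - y)
  => ( z - y ) >= 12
stmt 3: y := y - x  -- replace 1 occurrence(s) of y with (y - x)
  => ( z - ( y - x ) ) >= 12
stmt 2: x := x - 2  -- replace 1 occurrence(s) of x with (x - 2)
  => ( z - ( y - ( x - 2 ) ) ) >= 12
stmt 1: y := x + z  -- replace 1 occurrence(s) of y with (x + z)
  => ( z - ( ( x + z ) - ( x - 2 ) ) ) >= 12

Answer: ( z - ( ( x + z ) - ( x - 2 ) ) ) >= 12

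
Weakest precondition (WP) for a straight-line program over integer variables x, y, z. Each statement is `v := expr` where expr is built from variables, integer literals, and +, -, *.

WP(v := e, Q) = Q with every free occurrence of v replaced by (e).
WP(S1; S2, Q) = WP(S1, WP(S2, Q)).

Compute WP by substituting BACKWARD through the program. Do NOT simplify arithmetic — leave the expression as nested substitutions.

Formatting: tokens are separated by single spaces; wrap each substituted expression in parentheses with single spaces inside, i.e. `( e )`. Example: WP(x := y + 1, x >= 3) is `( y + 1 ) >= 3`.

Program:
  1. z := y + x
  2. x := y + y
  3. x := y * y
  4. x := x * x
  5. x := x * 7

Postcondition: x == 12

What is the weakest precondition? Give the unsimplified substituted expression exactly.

post: x == 12
stmt 5: x := x * 7  -- replace 1 occurrence(s) of x with (x * 7)
  => ( x * 7 ) == 12
stmt 4: x := x * x  -- replace 1 occurrence(s) of x with (x * x)
  => ( ( x * x ) * 7 ) == 12
stmt 3: x := y * y  -- replace 2 occurrence(s) of x with (y * y)
  => ( ( ( y * y ) * ( y * y ) ) * 7 ) == 12
stmt 2: x := y + y  -- replace 0 occurrence(s) of x with (y + y)
  => ( ( ( y * y ) * ( y * y ) ) * 7 ) == 12
stmt 1: z := y + x  -- replace 0 occurrence(s) of z with (y + x)
  => ( ( ( y * y ) * ( y * y ) ) * 7 ) == 12

Answer: ( ( ( y * y ) * ( y * y ) ) * 7 ) == 12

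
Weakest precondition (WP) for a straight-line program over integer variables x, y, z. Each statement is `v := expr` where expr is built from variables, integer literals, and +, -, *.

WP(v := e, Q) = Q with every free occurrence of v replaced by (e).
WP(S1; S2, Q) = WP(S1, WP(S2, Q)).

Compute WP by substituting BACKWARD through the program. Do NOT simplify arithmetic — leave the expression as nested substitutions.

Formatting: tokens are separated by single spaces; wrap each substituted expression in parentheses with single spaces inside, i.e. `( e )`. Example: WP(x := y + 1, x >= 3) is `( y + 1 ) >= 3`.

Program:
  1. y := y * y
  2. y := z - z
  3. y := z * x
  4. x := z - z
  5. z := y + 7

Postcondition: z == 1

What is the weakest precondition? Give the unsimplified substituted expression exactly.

post: z == 1
stmt 5: z := y + 7  -- replace 1 occurrence(s) of z with (y + 7)
  => ( y + 7 ) == 1
stmt 4: x := z - z  -- replace 0 occurrence(s) of x with (z - z)
  => ( y + 7 ) == 1
stmt 3: y := z * x  -- replace 1 occurrence(s) of y with (z * x)
  => ( ( z * x ) + 7 ) == 1
stmt 2: y := z - z  -- replace 0 occurrence(s) of y with (z - z)
  => ( ( z * x ) + 7 ) == 1
stmt 1: y := y * y  -- replace 0 occurrence(s) of y with (y * y)
  => ( ( z * x ) + 7 ) == 1

Answer: ( ( z * x ) + 7 ) == 1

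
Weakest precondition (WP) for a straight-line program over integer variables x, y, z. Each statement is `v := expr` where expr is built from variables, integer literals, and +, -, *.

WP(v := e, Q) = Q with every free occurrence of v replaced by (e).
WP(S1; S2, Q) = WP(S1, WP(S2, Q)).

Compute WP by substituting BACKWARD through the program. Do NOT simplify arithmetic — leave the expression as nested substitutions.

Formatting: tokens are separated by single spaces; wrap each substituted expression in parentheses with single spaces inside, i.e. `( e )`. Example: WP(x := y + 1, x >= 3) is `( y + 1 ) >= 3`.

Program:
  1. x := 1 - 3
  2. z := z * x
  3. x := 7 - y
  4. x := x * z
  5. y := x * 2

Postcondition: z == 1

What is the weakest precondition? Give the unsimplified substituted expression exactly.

post: z == 1
stmt 5: y := x * 2  -- replace 0 occurrence(s) of y with (x * 2)
  => z == 1
stmt 4: x := x * z  -- replace 0 occurrence(s) of x with (x * z)
  => z == 1
stmt 3: x := 7 - y  -- replace 0 occurrence(s) of x with (7 - y)
  => z == 1
stmt 2: z := z * x  -- replace 1 occurrence(s) of z with (z * x)
  => ( z * x ) == 1
stmt 1: x := 1 - 3  -- replace 1 occurrence(s) of x with (1 - 3)
  => ( z * ( 1 - 3 ) ) == 1

Answer: ( z * ( 1 - 3 ) ) == 1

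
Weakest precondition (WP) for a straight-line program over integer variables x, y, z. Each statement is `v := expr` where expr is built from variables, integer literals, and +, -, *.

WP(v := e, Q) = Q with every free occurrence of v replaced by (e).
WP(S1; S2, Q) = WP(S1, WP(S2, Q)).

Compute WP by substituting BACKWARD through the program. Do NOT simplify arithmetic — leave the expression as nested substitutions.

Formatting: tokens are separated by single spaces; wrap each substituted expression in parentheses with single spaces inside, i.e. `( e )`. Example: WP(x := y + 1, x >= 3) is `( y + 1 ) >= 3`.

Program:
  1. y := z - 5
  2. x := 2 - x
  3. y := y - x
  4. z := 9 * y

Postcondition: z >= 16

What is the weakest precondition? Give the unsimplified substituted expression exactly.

Answer: ( 9 * ( ( z - 5 ) - ( 2 - x ) ) ) >= 16

Derivation:
post: z >= 16
stmt 4: z := 9 * y  -- replace 1 occurrence(s) of z with (9 * y)
  => ( 9 * y ) >= 16
stmt 3: y := y - x  -- replace 1 occurrence(s) of y with (y - x)
  => ( 9 * ( y - x ) ) >= 16
stmt 2: x := 2 - x  -- replace 1 occurrence(s) of x with (2 - x)
  => ( 9 * ( y - ( 2 - x ) ) ) >= 16
stmt 1: y := z - 5  -- replace 1 occurrence(s) of y with (z - 5)
  => ( 9 * ( ( z - 5 ) - ( 2 - x ) ) ) >= 16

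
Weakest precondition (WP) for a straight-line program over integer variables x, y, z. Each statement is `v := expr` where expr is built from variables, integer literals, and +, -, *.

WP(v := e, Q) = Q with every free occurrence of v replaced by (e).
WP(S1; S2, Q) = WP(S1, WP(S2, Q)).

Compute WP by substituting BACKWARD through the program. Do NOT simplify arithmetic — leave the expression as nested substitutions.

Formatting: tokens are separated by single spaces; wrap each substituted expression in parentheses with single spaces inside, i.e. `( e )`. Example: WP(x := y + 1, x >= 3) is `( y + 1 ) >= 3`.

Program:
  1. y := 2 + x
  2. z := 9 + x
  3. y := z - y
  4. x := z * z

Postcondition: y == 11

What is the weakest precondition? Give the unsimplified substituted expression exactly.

Answer: ( ( 9 + x ) - ( 2 + x ) ) == 11

Derivation:
post: y == 11
stmt 4: x := z * z  -- replace 0 occurrence(s) of x with (z * z)
  => y == 11
stmt 3: y := z - y  -- replace 1 occurrence(s) of y with (z - y)
  => ( z - y ) == 11
stmt 2: z := 9 + x  -- replace 1 occurrence(s) of z with (9 + x)
  => ( ( 9 + x ) - y ) == 11
stmt 1: y := 2 + x  -- replace 1 occurrence(s) of y with (2 + x)
  => ( ( 9 + x ) - ( 2 + x ) ) == 11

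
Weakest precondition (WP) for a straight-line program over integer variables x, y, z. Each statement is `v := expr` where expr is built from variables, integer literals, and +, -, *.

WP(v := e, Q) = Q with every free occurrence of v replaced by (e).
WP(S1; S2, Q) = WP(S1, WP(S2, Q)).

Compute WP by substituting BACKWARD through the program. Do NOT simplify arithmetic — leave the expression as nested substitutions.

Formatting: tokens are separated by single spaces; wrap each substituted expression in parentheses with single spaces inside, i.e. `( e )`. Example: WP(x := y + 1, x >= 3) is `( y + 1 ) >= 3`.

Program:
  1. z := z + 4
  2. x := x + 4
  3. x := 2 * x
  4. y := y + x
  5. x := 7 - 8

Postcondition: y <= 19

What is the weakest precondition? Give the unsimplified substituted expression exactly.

Answer: ( y + ( 2 * ( x + 4 ) ) ) <= 19

Derivation:
post: y <= 19
stmt 5: x := 7 - 8  -- replace 0 occurrence(s) of x with (7 - 8)
  => y <= 19
stmt 4: y := y + x  -- replace 1 occurrence(s) of y with (y + x)
  => ( y + x ) <= 19
stmt 3: x := 2 * x  -- replace 1 occurrence(s) of x with (2 * x)
  => ( y + ( 2 * x ) ) <= 19
stmt 2: x := x + 4  -- replace 1 occurrence(s) of x with (x + 4)
  => ( y + ( 2 * ( x + 4 ) ) ) <= 19
stmt 1: z := z + 4  -- replace 0 occurrence(s) of z with (z + 4)
  => ( y + ( 2 * ( x + 4 ) ) ) <= 19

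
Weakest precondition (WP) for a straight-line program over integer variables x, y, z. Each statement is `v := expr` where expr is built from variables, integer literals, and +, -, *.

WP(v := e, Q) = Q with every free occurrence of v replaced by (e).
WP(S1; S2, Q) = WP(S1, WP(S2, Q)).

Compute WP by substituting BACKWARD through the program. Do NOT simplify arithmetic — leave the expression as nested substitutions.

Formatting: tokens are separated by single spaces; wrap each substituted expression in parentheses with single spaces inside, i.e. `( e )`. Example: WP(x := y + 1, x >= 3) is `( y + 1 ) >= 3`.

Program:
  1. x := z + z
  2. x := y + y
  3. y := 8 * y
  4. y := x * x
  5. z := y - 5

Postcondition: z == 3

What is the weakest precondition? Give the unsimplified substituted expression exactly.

Answer: ( ( ( y + y ) * ( y + y ) ) - 5 ) == 3

Derivation:
post: z == 3
stmt 5: z := y - 5  -- replace 1 occurrence(s) of z with (y - 5)
  => ( y - 5 ) == 3
stmt 4: y := x * x  -- replace 1 occurrence(s) of y with (x * x)
  => ( ( x * x ) - 5 ) == 3
stmt 3: y := 8 * y  -- replace 0 occurrence(s) of y with (8 * y)
  => ( ( x * x ) - 5 ) == 3
stmt 2: x := y + y  -- replace 2 occurrence(s) of x with (y + y)
  => ( ( ( y + y ) * ( y + y ) ) - 5 ) == 3
stmt 1: x := z + z  -- replace 0 occurrence(s) of x with (z + z)
  => ( ( ( y + y ) * ( y + y ) ) - 5 ) == 3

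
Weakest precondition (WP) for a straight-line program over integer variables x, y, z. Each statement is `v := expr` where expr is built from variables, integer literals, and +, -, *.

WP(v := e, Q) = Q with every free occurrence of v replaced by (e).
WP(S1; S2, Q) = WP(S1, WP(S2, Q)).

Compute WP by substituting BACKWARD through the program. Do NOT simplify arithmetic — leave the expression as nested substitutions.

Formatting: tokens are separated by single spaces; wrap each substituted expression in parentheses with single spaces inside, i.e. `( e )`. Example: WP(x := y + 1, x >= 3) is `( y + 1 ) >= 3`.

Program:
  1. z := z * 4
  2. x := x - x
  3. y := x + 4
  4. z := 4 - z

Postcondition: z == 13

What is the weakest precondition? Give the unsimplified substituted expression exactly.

Answer: ( 4 - ( z * 4 ) ) == 13

Derivation:
post: z == 13
stmt 4: z := 4 - z  -- replace 1 occurrence(s) of z with (4 - z)
  => ( 4 - z ) == 13
stmt 3: y := x + 4  -- replace 0 occurrence(s) of y with (x + 4)
  => ( 4 - z ) == 13
stmt 2: x := x - x  -- replace 0 occurrence(s) of x with (x - x)
  => ( 4 - z ) == 13
stmt 1: z := z * 4  -- replace 1 occurrence(s) of z with (z * 4)
  => ( 4 - ( z * 4 ) ) == 13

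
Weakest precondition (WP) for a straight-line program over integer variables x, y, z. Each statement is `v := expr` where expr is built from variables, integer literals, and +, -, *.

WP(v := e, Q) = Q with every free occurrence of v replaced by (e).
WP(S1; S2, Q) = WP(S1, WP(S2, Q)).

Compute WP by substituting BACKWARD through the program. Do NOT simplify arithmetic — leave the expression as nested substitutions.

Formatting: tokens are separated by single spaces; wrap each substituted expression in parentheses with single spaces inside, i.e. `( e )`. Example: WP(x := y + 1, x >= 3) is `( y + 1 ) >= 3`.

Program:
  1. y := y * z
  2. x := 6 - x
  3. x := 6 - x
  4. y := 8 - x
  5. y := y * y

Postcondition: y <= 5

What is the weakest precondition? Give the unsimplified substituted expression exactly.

post: y <= 5
stmt 5: y := y * y  -- replace 1 occurrence(s) of y with (y * y)
  => ( y * y ) <= 5
stmt 4: y := 8 - x  -- replace 2 occurrence(s) of y with (8 - x)
  => ( ( 8 - x ) * ( 8 - x ) ) <= 5
stmt 3: x := 6 - x  -- replace 2 occurrence(s) of x with (6 - x)
  => ( ( 8 - ( 6 - x ) ) * ( 8 - ( 6 - x ) ) ) <= 5
stmt 2: x := 6 - x  -- replace 2 occurrence(s) of x with (6 - x)
  => ( ( 8 - ( 6 - ( 6 - x ) ) ) * ( 8 - ( 6 - ( 6 - x ) ) ) ) <= 5
stmt 1: y := y * z  -- replace 0 occurrence(s) of y with (y * z)
  => ( ( 8 - ( 6 - ( 6 - x ) ) ) * ( 8 - ( 6 - ( 6 - x ) ) ) ) <= 5

Answer: ( ( 8 - ( 6 - ( 6 - x ) ) ) * ( 8 - ( 6 - ( 6 - x ) ) ) ) <= 5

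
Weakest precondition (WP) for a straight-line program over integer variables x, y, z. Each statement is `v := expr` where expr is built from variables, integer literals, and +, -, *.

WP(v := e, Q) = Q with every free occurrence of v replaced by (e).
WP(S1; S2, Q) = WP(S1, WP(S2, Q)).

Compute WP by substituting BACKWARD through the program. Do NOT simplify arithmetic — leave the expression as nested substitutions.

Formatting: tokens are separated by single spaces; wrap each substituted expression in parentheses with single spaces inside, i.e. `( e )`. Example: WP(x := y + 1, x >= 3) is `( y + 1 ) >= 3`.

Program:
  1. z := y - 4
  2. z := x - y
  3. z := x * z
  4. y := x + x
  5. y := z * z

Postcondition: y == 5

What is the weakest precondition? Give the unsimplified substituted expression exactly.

Answer: ( ( x * ( x - y ) ) * ( x * ( x - y ) ) ) == 5

Derivation:
post: y == 5
stmt 5: y := z * z  -- replace 1 occurrence(s) of y with (z * z)
  => ( z * z ) == 5
stmt 4: y := x + x  -- replace 0 occurrence(s) of y with (x + x)
  => ( z * z ) == 5
stmt 3: z := x * z  -- replace 2 occurrence(s) of z with (x * z)
  => ( ( x * z ) * ( x * z ) ) == 5
stmt 2: z := x - y  -- replace 2 occurrence(s) of z with (x - y)
  => ( ( x * ( x - y ) ) * ( x * ( x - y ) ) ) == 5
stmt 1: z := y - 4  -- replace 0 occurrence(s) of z with (y - 4)
  => ( ( x * ( x - y ) ) * ( x * ( x - y ) ) ) == 5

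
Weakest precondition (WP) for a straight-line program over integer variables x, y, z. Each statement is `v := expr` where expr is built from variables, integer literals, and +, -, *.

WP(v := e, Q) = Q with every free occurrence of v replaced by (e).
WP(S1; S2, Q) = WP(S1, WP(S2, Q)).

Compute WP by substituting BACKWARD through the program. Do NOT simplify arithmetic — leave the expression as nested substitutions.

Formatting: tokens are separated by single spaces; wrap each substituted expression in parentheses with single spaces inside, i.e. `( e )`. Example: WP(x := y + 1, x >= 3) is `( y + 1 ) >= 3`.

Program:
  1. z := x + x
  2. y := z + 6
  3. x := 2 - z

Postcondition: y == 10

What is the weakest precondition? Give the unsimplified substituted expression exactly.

post: y == 10
stmt 3: x := 2 - z  -- replace 0 occurrence(s) of x with (2 - z)
  => y == 10
stmt 2: y := z + 6  -- replace 1 occurrence(s) of y with (z + 6)
  => ( z + 6 ) == 10
stmt 1: z := x + x  -- replace 1 occurrence(s) of z with (x + x)
  => ( ( x + x ) + 6 ) == 10

Answer: ( ( x + x ) + 6 ) == 10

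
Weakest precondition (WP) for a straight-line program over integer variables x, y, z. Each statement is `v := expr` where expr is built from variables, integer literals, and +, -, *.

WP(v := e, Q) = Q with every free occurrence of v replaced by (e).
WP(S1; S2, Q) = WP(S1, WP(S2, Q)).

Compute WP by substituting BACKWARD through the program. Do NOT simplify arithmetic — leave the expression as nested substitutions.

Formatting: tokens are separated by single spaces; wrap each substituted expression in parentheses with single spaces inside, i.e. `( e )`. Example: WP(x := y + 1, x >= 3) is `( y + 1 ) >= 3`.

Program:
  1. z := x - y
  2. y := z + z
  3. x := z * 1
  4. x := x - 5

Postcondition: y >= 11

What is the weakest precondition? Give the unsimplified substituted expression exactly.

post: y >= 11
stmt 4: x := x - 5  -- replace 0 occurrence(s) of x with (x - 5)
  => y >= 11
stmt 3: x := z * 1  -- replace 0 occurrence(s) of x with (z * 1)
  => y >= 11
stmt 2: y := z + z  -- replace 1 occurrence(s) of y with (z + z)
  => ( z + z ) >= 11
stmt 1: z := x - y  -- replace 2 occurrence(s) of z with (x - y)
  => ( ( x - y ) + ( x - y ) ) >= 11

Answer: ( ( x - y ) + ( x - y ) ) >= 11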